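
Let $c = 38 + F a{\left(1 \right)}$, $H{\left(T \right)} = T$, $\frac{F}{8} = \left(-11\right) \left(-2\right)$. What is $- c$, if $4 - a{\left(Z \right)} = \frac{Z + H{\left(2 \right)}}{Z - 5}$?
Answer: $-874$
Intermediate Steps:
$F = 176$ ($F = 8 \left(\left(-11\right) \left(-2\right)\right) = 8 \cdot 22 = 176$)
$a{\left(Z \right)} = 4 - \frac{2 + Z}{-5 + Z}$ ($a{\left(Z \right)} = 4 - \frac{Z + 2}{Z - 5} = 4 - \frac{2 + Z}{-5 + Z}$)
$c = 874$ ($c = 38 + 176 \frac{-22 + 3 \cdot 1}{-5 + 1} = 38 + 176 \frac{-22 + 3}{-4} = 38 + 176 \left(\left(- \frac{1}{4}\right) \left(-19\right)\right) = 38 + 176 \cdot \frac{19}{4} = 38 + 836 = 874$)
$- c = \left(-1\right) 874 = -874$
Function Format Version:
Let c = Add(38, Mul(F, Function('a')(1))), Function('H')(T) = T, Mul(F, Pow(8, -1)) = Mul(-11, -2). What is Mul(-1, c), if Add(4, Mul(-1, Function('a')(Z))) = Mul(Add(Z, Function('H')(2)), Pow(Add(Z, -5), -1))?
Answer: -874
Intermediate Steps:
F = 176 (F = Mul(8, Mul(-11, -2)) = Mul(8, 22) = 176)
Function('a')(Z) = Add(4, Mul(-1, Pow(Add(-5, Z), -1), Add(2, Z))) (Function('a')(Z) = Add(4, Mul(-1, Mul(Add(Z, 2), Pow(Add(Z, -5), -1)))) = Add(4, Mul(-1, Mul(Add(2, Z), Pow(Add(-5, Z), -1)))) = Add(4, Mul(-1, Mul(Pow(Add(-5, Z), -1), Add(2, Z)))) = Add(4, Mul(-1, Pow(Add(-5, Z), -1), Add(2, Z))))
c = 874 (c = Add(38, Mul(176, Mul(Pow(Add(-5, 1), -1), Add(-22, Mul(3, 1))))) = Add(38, Mul(176, Mul(Pow(-4, -1), Add(-22, 3)))) = Add(38, Mul(176, Mul(Rational(-1, 4), -19))) = Add(38, Mul(176, Rational(19, 4))) = Add(38, 836) = 874)
Mul(-1, c) = Mul(-1, 874) = -874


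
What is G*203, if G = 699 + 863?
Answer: 317086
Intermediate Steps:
G = 1562
G*203 = 1562*203 = 317086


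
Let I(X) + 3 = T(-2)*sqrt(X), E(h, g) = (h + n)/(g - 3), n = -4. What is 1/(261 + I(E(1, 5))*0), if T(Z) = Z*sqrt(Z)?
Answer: 1/261 ≈ 0.0038314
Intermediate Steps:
T(Z) = Z**(3/2)
E(h, g) = (-4 + h)/(-3 + g) (E(h, g) = (h - 4)/(g - 3) = (-4 + h)/(-3 + g))
I(X) = -3 - 2*I*sqrt(2)*sqrt(X) (I(X) = -3 + (-2)**(3/2)*sqrt(X) = -3 + (-2*I*sqrt(2))*sqrt(X) = -3 - 2*I*sqrt(2)*sqrt(X))
1/(261 + I(E(1, 5))*0) = 1/(261 + (-3 - 2*I*sqrt(2)*sqrt((-4 + 1)/(-3 + 5)))*0) = 1/(261 + (-3 - 2*I*sqrt(2)*sqrt(-3/2))*0) = 1/(261 + (-3 - 2*I*sqrt(2)*I*sqrt(6)/2)*0) = 1/(261 + (-3 + 2*sqrt(3))*0) = 1/(261 + 0) = 1/261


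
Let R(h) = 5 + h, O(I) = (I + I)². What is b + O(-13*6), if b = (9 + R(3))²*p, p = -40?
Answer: 12776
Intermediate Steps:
O(I) = 4*I² (O(I) = (2*I)² = 4*I²)
b = -11560 (b = (9 + (5 + 3))²*(-40) = (9 + 8)²*(-40) = 17²*(-40) = 289*(-40) = -11560)
b + O(-13*6) = -11560 + 4*(-13*6)² = -11560 + 4*(-78)² = -11560 + 4*6084 = -11560 + 24336 = 12776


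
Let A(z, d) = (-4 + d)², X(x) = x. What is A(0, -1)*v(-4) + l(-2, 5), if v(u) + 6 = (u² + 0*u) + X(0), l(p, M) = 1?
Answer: 251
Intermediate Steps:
v(u) = -6 + u² (v(u) = -6 + ((u² + 0*u) + 0) = -6 + ((u² + 0) + 0) = -6 + (u² + 0) = -6 + u²)
A(0, -1)*v(-4) + l(-2, 5) = (-4 - 1)²*(-6 + (-4)²) + 1 = (-5)²*(-6 + 16) + 1 = 25*10 + 1 = 250 + 1 = 251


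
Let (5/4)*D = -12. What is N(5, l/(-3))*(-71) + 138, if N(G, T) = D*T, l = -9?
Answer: 10914/5 ≈ 2182.8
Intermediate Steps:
D = -48/5 (D = (⅘)*(-12) = -48/5 ≈ -9.6000)
N(G, T) = -48*T/5
N(5, l/(-3))*(-71) + 138 = -(-432)/(5*(-3))*(-71) + 138 = -(-432)*(-1)/(5*3)*(-71) + 138 = -48/5*3*(-71) + 138 = -144/5*(-71) + 138 = 10224/5 + 138 = 10914/5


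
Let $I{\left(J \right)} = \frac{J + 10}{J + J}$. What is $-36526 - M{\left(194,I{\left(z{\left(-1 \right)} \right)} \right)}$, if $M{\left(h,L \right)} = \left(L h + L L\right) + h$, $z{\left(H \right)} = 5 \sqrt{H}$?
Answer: $- \frac{147265}{4} + 195 i \approx -36816.0 + 195.0 i$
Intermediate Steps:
$I{\left(J \right)} = \frac{10 + J}{2 J}$
$M{\left(h,L \right)} = h + L^{2} + L h$ ($M{\left(h,L \right)} = \left(L h + L^{2}\right) + h = \left(L^{2} + L h\right) + h = h + L^{2} + L h$)
$-36526 - M{\left(194,I{\left(z{\left(-1 \right)} \right)} \right)} = -36526 - \left(194 + \left(\frac{10 + 5 \sqrt{-1}}{2 \cdot 5 \sqrt{-1}}\right)^{2} + \frac{10 + 5 \sqrt{-1}}{2 \cdot 5 \sqrt{-1}} \cdot 194\right) = -36526 - \left(194 + \left(\frac{10 + 5 i}{2 \cdot 5 i}\right)^{2} + \frac{10 + 5 i}{2 \cdot 5 i} 194\right) = -36526 - \left(194 + \left(\frac{- \frac{i}{5} \left(10 + 5 i\right)}{2}\right)^{2} + \frac{- \frac{i}{5} \left(10 + 5 i\right)}{2} \cdot 194\right) = -36526 - \left(194 + \left(- \frac{i \left(10 + 5 i\right)}{10}\right)^{2} + - \frac{i \left(10 + 5 i\right)}{10} \cdot 194\right) = -36526 - \left(194 - \frac{\left(10 + 5 i\right)^{2}}{100} - \frac{97 i \left(10 + 5 i\right)}{5}\right) = -36526 + \left(-194 + \frac{\left(10 + 5 i\right)^{2}}{100} + \frac{97 i \left(10 + 5 i\right)}{5}\right) = -36720 + \frac{\left(10 + 5 i\right)^{2}}{100} + \frac{97 i \left(10 + 5 i\right)}{5}$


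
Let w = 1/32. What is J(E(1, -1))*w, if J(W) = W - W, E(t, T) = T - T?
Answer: 0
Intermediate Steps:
E(t, T) = 0
w = 1/32 ≈ 0.031250
J(W) = 0
J(E(1, -1))*w = 0*(1/32) = 0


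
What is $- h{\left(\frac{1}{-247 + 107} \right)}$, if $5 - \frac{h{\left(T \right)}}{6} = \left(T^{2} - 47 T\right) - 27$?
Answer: $- \frac{1861857}{9800} \approx -189.99$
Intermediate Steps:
$h{\left(T \right)} = 192 - 6 T^{2} + 282 T$ ($h{\left(T \right)} = 30 - 6 \left(\left(T^{2} - 47 T\right) - 27\right) = 30 - 6 \left(-27 + T^{2} - 47 T\right) = 30 + \left(162 - 6 T^{2} + 282 T\right) = 192 - 6 T^{2} + 282 T$)
$- h{\left(\frac{1}{-247 + 107} \right)} = - (192 - 6 \left(\frac{1}{-247 + 107}\right)^{2} + \frac{282}{-247 + 107}) = - (192 - 6 \left(\frac{1}{-140}\right)^{2} + \frac{282}{-140}) = - (192 - 6 \left(- \frac{1}{140}\right)^{2} + 282 \left(- \frac{1}{140}\right)) = - (192 - \frac{3}{9800} - \frac{141}{70}) = \left(-1\right) \frac{1861857}{9800} = - \frac{1861857}{9800}$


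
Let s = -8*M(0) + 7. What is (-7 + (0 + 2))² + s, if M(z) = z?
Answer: 32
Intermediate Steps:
s = 7 (s = -8*0 + 7 = 0 + 7 = 7)
(-7 + (0 + 2))² + s = (-7 + (0 + 2))² + 7 = (-7 + 2)² + 7 = (-5)² + 7 = 25 + 7 = 32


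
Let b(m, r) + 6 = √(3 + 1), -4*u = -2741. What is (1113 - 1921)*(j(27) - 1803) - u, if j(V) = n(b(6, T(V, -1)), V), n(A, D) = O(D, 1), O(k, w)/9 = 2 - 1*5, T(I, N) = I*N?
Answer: 5911819/4 ≈ 1.4780e+6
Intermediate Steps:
u = 2741/4 (u = -¼*(-2741) = 2741/4 ≈ 685.25)
O(k, w) = -27 (O(k, w) = 9*(2 - 1*5) = 9*(2 - 5) = 9*(-3) = -27)
b(m, r) = -4 (b(m, r) = -6 + √(3 + 1) = -6 + √4 = -6 + 2 = -4)
n(A, D) = -27
j(V) = -27
(1113 - 1921)*(j(27) - 1803) - u = (1113 - 1921)*(-27 - 1803) - 1*2741/4 = -808*(-1830) - 2741/4 = 1478640 - 2741/4 = 5911819/4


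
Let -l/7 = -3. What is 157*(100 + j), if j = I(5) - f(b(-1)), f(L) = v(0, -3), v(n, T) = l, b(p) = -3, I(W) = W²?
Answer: 16328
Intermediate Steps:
l = 21 (l = -7*(-3) = 21)
v(n, T) = 21
f(L) = 21
j = 4 (j = 5² - 1*21 = 25 - 21 = 4)
157*(100 + j) = 157*(100 + 4) = 157*104 = 16328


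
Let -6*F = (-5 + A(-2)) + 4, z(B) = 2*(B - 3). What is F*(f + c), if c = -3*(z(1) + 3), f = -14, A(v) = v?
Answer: -11/2 ≈ -5.5000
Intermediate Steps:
z(B) = -6 + 2*B (z(B) = 2*(-3 + B) = -6 + 2*B)
F = 1/2 (F = -((-5 - 2) + 4)/6 = -(-7 + 4)/6 = -1/6*(-3) = 1/2 ≈ 0.50000)
c = 3 (c = -3*((-6 + 2*1) + 3) = -3*((-6 + 2) + 3) = -3*(-4 + 3) = -3*(-1) = 3)
F*(f + c) = (-14 + 3)/2 = (1/2)*(-11) = -11/2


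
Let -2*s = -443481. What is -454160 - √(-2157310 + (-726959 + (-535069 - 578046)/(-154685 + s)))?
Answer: -454160 - 7*I*√1058695295861671/134111 ≈ -4.5416e+5 - 1698.3*I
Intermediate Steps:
s = 443481/2 (s = -½*(-443481) = 443481/2 ≈ 2.2174e+5)
-454160 - √(-2157310 + (-726959 + (-535069 - 578046)/(-154685 + s))) = -454160 - √(-2157310 + (-726959 + (-535069 - 578046)/(-154685 + 443481/2))) = -454160 - √(-2157310 + (-726959 - 1113115/134111/2)) = -454160 - √(-2157310 + (-726959 - 1113115*2/134111)) = -454160 - √(-2157310 + (-726959 - 2226230/134111)) = -454160 - √(-2157310 - 97495424679/134111) = -454160 - √(-386814426089/134111) = -454160 - 7*I*√1058695295861671/134111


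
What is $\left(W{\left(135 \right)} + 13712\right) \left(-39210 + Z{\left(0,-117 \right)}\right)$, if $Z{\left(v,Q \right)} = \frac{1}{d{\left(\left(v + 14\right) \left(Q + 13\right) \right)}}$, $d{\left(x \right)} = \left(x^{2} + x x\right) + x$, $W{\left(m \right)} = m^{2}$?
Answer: $- \frac{5307555461132383}{4238416} \approx -1.2522 \cdot 10^{9}$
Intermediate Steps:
$d{\left(x \right)} = x + 2 x^{2}$ ($d{\left(x \right)} = \left(x^{2} + x^{2}\right) + x = 2 x^{2} + x = x + 2 x^{2}$)
$Z{\left(v,Q \right)} = \frac{1}{\left(1 + 2 \left(13 + Q\right) \left(14 + v\right)\right) \left(13 + Q\right) \left(14 + v\right)}$ ($Z{\left(v,Q \right)} = \frac{1}{\left(v + 14\right) \left(Q + 13\right) \left(1 + 2 \left(v + 14\right) \left(Q + 13\right)\right)} = \frac{1}{\left(14 + v\right) \left(13 + Q\right) \left(1 + 2 \left(14 + v\right) \left(13 + Q\right)\right)} = \frac{1}{\left(13 + Q\right) \left(14 + v\right) \left(1 + 2 \left(13 + Q\right) \left(14 + v\right)\right)} = \frac{1}{\left(1 + 2 \left(13 + Q\right) \left(14 + v\right)\right) \left(13 + Q\right) \left(14 + v\right)}$)
$\left(W{\left(135 \right)} + 13712\right) \left(-39210 + Z{\left(0,-117 \right)}\right) = \left(135^{2} + 13712\right) \left(-39210 + \frac{1}{\left(182 + 13 \cdot 0 + 14 \left(-117\right) - 0\right) \left(365 + 26 \cdot 0 + 28 \left(-117\right) + 2 \left(-117\right) 0\right)}\right) = \left(18225 + 13712\right) \left(-39210 + \frac{1}{\left(182 + 0 - 1638 + 0\right) \left(365 + 0 - 3276 + 0\right)}\right) = 31937 \left(-39210 + \frac{1}{\left(-1456\right) \left(-2911\right)}\right) = 31937 \left(-39210 - - \frac{1}{4238416}\right) = 31937 \left(-39210 + \frac{1}{4238416}\right) = 31937 \left(- \frac{166188291359}{4238416}\right) = - \frac{5307555461132383}{4238416}$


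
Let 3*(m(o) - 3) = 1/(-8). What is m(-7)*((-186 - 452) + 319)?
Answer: -22649/24 ≈ -943.71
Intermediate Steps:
m(o) = 71/24 (m(o) = 3 + (⅓)/(-8) = 3 + (⅓)*(-⅛) = 3 - 1/24 = 71/24)
m(-7)*((-186 - 452) + 319) = 71*((-186 - 452) + 319)/24 = 71*(-638 + 319)/24 = (71/24)*(-319) = -22649/24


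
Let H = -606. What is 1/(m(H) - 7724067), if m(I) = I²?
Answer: -1/7356831 ≈ -1.3593e-7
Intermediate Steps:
1/(m(H) - 7724067) = 1/((-606)² - 7724067) = 1/(367236 - 7724067) = 1/(-7356831) = -1/7356831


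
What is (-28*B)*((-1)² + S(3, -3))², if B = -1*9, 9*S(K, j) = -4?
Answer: 700/9 ≈ 77.778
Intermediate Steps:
S(K, j) = -4/9 (S(K, j) = (⅑)*(-4) = -4/9)
B = -9
(-28*B)*((-1)² + S(3, -3))² = (-28*(-9))*((-1)² - 4/9)² = 252*(1 - 4/9)² = 252*(5/9)² = 252*(25/81) = 700/9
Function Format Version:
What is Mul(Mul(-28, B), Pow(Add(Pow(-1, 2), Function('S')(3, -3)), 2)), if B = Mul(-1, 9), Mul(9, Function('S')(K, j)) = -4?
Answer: Rational(700, 9) ≈ 77.778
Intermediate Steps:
Function('S')(K, j) = Rational(-4, 9) (Function('S')(K, j) = Mul(Rational(1, 9), -4) = Rational(-4, 9))
B = -9
Mul(Mul(-28, B), Pow(Add(Pow(-1, 2), Function('S')(3, -3)), 2)) = Mul(Mul(-28, -9), Pow(Add(Pow(-1, 2), Rational(-4, 9)), 2)) = Mul(252, Pow(Add(1, Rational(-4, 9)), 2)) = Mul(252, Pow(Rational(5, 9), 2)) = Mul(252, Rational(25, 81)) = Rational(700, 9)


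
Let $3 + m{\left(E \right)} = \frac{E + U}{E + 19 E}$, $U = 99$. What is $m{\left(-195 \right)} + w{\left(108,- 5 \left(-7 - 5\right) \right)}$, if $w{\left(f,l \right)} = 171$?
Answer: $\frac{54608}{325} \approx 168.02$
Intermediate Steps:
$m{\left(E \right)} = -3 + \frac{99 + E}{20 E}$ ($m{\left(E \right)} = -3 + \frac{E + 99}{E + 19 E} = -3 + \frac{99 + E}{20 E}$)
$m{\left(-195 \right)} + w{\left(108,- 5 \left(-7 - 5\right) \right)} = \frac{99 - -11505}{20 \left(-195\right)} + 171 = \frac{1}{20} \left(- \frac{1}{195}\right) \left(99 + 11505\right) + 171 = \frac{1}{20} \left(- \frac{1}{195}\right) 11604 + 171 = - \frac{967}{325} + 171 = \frac{54608}{325}$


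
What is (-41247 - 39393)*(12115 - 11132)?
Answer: -79269120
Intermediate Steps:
(-41247 - 39393)*(12115 - 11132) = -80640*983 = -79269120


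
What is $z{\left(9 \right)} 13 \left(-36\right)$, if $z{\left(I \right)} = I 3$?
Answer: $-12636$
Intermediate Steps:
$z{\left(I \right)} = 3 I$
$z{\left(9 \right)} 13 \left(-36\right) = 3 \cdot 9 \cdot 13 \left(-36\right) = 27 \cdot 13 \left(-36\right) = 351 \left(-36\right) = -12636$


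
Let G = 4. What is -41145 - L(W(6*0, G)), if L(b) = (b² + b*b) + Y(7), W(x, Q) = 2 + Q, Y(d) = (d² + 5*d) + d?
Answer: -41308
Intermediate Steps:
Y(d) = d² + 6*d
L(b) = 91 + 2*b² (L(b) = (b² + b*b) + 7*(6 + 7) = (b² + b²) + 7*13 = 2*b² + 91 = 91 + 2*b²)
-41145 - L(W(6*0, G)) = -41145 - (91 + 2*(2 + 4)²) = -41145 - (91 + 2*6²) = -41145 - (91 + 2*36) = -41145 - (91 + 72) = -41145 - 1*163 = -41145 - 163 = -41308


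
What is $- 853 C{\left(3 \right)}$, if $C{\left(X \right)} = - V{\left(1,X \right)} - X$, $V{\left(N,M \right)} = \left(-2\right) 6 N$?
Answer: $-7677$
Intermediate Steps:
$V{\left(N,M \right)} = - 12 N$
$C{\left(X \right)} = 12 - X$ ($C{\left(X \right)} = - \left(-12\right) 1 - X = \left(-1\right) \left(-12\right) - X = 12 - X$)
$- 853 C{\left(3 \right)} = - 853 \left(12 - 3\right) = \left(-853\right) 9 = -7677$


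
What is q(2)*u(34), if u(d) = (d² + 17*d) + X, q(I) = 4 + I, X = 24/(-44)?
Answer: 114408/11 ≈ 10401.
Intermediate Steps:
X = -6/11 (X = 24*(-1/44) = -6/11 ≈ -0.54545)
u(d) = -6/11 + d² + 17*d (u(d) = (d² + 17*d) - 6/11 = -6/11 + d² + 17*d)
q(2)*u(34) = (4 + 2)*(-6/11 + 34² + 17*34) = 6*(-6/11 + 1156 + 578) = 6*(19068/11) = 114408/11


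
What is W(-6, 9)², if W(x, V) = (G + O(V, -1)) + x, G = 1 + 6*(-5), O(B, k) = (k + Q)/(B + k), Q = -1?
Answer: 19881/16 ≈ 1242.6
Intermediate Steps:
O(B, k) = (-1 + k)/(B + k) (O(B, k) = (k - 1)/(B + k) = (-1 + k)/(B + k))
G = -29 (G = 1 - 30 = -29)
W(x, V) = -29 + x - 2/(-1 + V) (W(x, V) = (-29 + (-1 - 1)/(V - 1)) + x = (-29 - 2/(-1 + V)) + x = -29 + x - 2/(-1 + V))
W(-6, 9)² = ((-2 + (-1 + 9)*(-29 - 6))/(-1 + 9))² = ((-2 + 8*(-35))/8)² = ((-2 - 280)/8)² = ((⅛)*(-282))² = (-141/4)² = 19881/16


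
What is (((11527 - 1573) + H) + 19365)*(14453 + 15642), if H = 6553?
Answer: 1079567840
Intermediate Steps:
(((11527 - 1573) + H) + 19365)*(14453 + 15642) = (((11527 - 1573) + 6553) + 19365)*(14453 + 15642) = ((9954 + 6553) + 19365)*30095 = (16507 + 19365)*30095 = 35872*30095 = 1079567840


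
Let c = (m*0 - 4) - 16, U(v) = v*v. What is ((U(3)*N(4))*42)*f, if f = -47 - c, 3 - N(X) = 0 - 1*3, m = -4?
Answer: -61236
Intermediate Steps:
N(X) = 6 (N(X) = 3 - (0 - 1*3) = 3 - (0 - 3) = 3 - 1*(-3) = 3 + 3 = 6)
U(v) = v**2
c = -20 (c = (-4*0 - 4) - 16 = (0 - 4) - 16 = -4 - 16 = -20)
f = -27 (f = -47 - 1*(-20) = -47 + 20 = -27)
((U(3)*N(4))*42)*f = ((3**2*6)*42)*(-27) = ((9*6)*42)*(-27) = (54*42)*(-27) = 2268*(-27) = -61236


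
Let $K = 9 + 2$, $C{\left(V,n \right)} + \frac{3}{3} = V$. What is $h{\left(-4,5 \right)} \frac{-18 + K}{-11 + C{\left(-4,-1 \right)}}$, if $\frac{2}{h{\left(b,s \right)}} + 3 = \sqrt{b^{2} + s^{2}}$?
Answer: $\frac{21}{256} + \frac{7 \sqrt{41}}{256} \approx 0.25712$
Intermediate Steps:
$C{\left(V,n \right)} = -1 + V$
$K = 11$
$h{\left(b,s \right)} = \frac{2}{-3 + \sqrt{b^{2} + s^{2}}}$
$h{\left(-4,5 \right)} \frac{-18 + K}{-11 + C{\left(-4,-1 \right)}} = \frac{2}{-3 + \sqrt{\left(-4\right)^{2} + 5^{2}}} \frac{-18 + 11}{-11 - 5} = \frac{2}{-3 + \sqrt{16 + 25}} \left(- \frac{7}{-11 - 5}\right) = \frac{2}{-3 + \sqrt{41}} \left(- \frac{7}{-16}\right) = \frac{2}{-3 + \sqrt{41}} \left(\left(-7\right) \left(- \frac{1}{16}\right)\right) = \frac{2}{-3 + \sqrt{41}} \cdot \frac{7}{16} = \frac{7}{8 \left(-3 + \sqrt{41}\right)}$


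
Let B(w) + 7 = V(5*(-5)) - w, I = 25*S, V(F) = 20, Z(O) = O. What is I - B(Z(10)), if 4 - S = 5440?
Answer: -135903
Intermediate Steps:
S = -5436 (S = 4 - 1*5440 = 4 - 5440 = -5436)
I = -135900 (I = 25*(-5436) = -135900)
B(w) = 13 - w (B(w) = -7 + (20 - w) = 13 - w)
I - B(Z(10)) = -135900 - (13 - 1*10) = -135900 - (13 - 10) = -135900 - 1*3 = -135900 - 3 = -135903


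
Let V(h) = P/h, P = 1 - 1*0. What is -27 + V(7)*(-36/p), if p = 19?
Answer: -3627/133 ≈ -27.271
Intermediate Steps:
P = 1 (P = 1 + 0 = 1)
V(h) = 1/h
-27 + V(7)*(-36/p) = -27 + (-36/19)/7 = -27 + (-36*1/19)/7 = -27 + (1/7)*(-36/19) = -27 - 36/133 = -3627/133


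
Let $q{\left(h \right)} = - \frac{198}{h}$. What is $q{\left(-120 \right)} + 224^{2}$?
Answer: $\frac{1003553}{20} \approx 50178.0$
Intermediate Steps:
$q{\left(-120 \right)} + 224^{2} = - \frac{198}{-120} + 224^{2} = \left(-198\right) \left(- \frac{1}{120}\right) + 50176 = \frac{33}{20} + 50176 = \frac{1003553}{20}$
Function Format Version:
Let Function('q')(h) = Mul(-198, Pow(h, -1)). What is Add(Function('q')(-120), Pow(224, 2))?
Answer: Rational(1003553, 20) ≈ 50178.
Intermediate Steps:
Add(Function('q')(-120), Pow(224, 2)) = Add(Mul(-198, Pow(-120, -1)), Pow(224, 2)) = Add(Mul(-198, Rational(-1, 120)), 50176) = Add(Rational(33, 20), 50176) = Rational(1003553, 20)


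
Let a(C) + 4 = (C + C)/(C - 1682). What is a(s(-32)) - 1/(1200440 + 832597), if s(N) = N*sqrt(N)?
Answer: (-260228800*sqrt(2) + 6839137309*I)/(2033037*(-841*I + 64*sqrt(2))) ≈ -3.9771 + 0.21278*I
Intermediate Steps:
s(N) = N**(3/2)
a(C) = -4 + 2*C/(-1682 + C) (a(C) = -4 + (C + C)/(C - 1682) = -4 + (2*C)/(-1682 + C) = -4 + 2*C/(-1682 + C))
a(s(-32)) - 1/(1200440 + 832597) = 2*(3364 - (-32)**(3/2))/(-1682 + (-32)**(3/2)) - 1/(1200440 + 832597) = 2*(3364 - (-128)*I*sqrt(2))/(-1682 - 128*I*sqrt(2)) - 1/2033037 = 2*(3364 + 128*I*sqrt(2))/(-1682 - 128*I*sqrt(2)) - 1*1/2033037 = 2*(3364 + 128*I*sqrt(2))/(-1682 - 128*I*sqrt(2)) - 1/2033037 = -1/2033037 + 2*(3364 + 128*I*sqrt(2))/(-1682 - 128*I*sqrt(2))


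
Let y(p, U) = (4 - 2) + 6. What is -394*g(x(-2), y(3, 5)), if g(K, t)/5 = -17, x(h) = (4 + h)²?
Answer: 33490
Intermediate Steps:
y(p, U) = 8 (y(p, U) = 2 + 6 = 8)
g(K, t) = -85 (g(K, t) = 5*(-17) = -85)
-394*g(x(-2), y(3, 5)) = -394*(-85) = 33490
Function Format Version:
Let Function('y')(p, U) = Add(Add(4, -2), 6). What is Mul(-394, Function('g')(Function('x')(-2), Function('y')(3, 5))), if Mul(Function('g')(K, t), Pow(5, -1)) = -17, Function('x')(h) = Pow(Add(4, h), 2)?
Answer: 33490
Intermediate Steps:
Function('y')(p, U) = 8 (Function('y')(p, U) = Add(2, 6) = 8)
Function('g')(K, t) = -85 (Function('g')(K, t) = Mul(5, -17) = -85)
Mul(-394, Function('g')(Function('x')(-2), Function('y')(3, 5))) = Mul(-394, -85) = 33490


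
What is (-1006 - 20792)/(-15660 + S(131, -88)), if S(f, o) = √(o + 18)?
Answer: 34135668/24523567 + 10899*I*√70/122617835 ≈ 1.392 + 0.00074367*I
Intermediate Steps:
S(f, o) = √(18 + o)
(-1006 - 20792)/(-15660 + S(131, -88)) = (-1006 - 20792)/(-15660 + √(18 - 88)) = -21798/(-15660 + √(-70)) = -21798/(-15660 + I*√70)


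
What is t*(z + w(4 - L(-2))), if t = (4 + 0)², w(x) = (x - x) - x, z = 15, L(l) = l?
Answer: 144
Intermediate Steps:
w(x) = -x (w(x) = 0 - x = -x)
t = 16 (t = 4² = 16)
t*(z + w(4 - L(-2))) = 16*(15 - (4 - 1*(-2))) = 16*(15 - (4 + 2)) = 16*(15 - 1*6) = 16*(15 - 6) = 16*9 = 144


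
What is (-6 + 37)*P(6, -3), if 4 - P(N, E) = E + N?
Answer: 31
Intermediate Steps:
P(N, E) = 4 - E - N (P(N, E) = 4 - (E + N) = 4 + (-E - N) = 4 - E - N)
(-6 + 37)*P(6, -3) = (-6 + 37)*(4 - 1*(-3) - 1*6) = 31*(4 + 3 - 6) = 31*1 = 31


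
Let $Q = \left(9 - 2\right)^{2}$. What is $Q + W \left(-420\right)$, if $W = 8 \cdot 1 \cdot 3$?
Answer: $-10031$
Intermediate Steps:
$Q = 49$ ($Q = 7^{2} = 49$)
$W = 24$ ($W = 8 \cdot 3 = 24$)
$Q + W \left(-420\right) = 49 + 24 \left(-420\right) = 49 - 10080 = -10031$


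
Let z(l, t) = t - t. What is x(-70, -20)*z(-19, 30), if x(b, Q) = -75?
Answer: 0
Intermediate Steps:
z(l, t) = 0
x(-70, -20)*z(-19, 30) = -75*0 = 0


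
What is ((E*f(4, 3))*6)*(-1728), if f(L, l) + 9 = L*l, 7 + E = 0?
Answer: 217728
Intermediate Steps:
E = -7 (E = -7 + 0 = -7)
f(L, l) = -9 + L*l
((E*f(4, 3))*6)*(-1728) = (-7*(-9 + 4*3)*6)*(-1728) = (-7*(-9 + 12)*6)*(-1728) = (-7*3*6)*(-1728) = -21*6*(-1728) = -126*(-1728) = 217728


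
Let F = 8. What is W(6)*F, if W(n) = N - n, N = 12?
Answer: 48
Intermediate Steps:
W(n) = 12 - n
W(6)*F = (12 - 1*6)*8 = (12 - 6)*8 = 6*8 = 48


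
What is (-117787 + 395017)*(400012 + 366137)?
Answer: 212399487270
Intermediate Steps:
(-117787 + 395017)*(400012 + 366137) = 277230*766149 = 212399487270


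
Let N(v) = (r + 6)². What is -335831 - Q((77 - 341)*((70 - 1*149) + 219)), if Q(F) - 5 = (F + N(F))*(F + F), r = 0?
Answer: -2729757916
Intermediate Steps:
N(v) = 36 (N(v) = (0 + 6)² = 6² = 36)
Q(F) = 5 + 2*F*(36 + F) (Q(F) = 5 + (F + 36)*(F + F) = 5 + (36 + F)*(2*F) = 5 + 2*F*(36 + F))
-335831 - Q((77 - 341)*((70 - 1*149) + 219)) = -335831 - (5 + 2*((77 - 341)*((70 - 1*149) + 219))² + 72*((77 - 341)*((70 - 1*149) + 219))) = -335831 - (5 + 2*(-264*((70 - 149) + 219))² + 72*(-264*((70 - 149) + 219))) = -335831 - (5 + 2*(-264*(-79 + 219))² + 72*(-264*(-79 + 219))) = -335831 - (5 + 2*(-264*140)² + 72*(-264*140)) = -335831 - (5 + 2*(-36960)² + 72*(-36960)) = -335831 - (5 + 2*1366041600 - 2661120) = -335831 - (5 + 2732083200 - 2661120) = -335831 - 1*2729422085 = -335831 - 2729422085 = -2729757916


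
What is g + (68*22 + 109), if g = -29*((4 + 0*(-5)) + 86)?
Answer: -1005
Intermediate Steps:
g = -2610 (g = -29*((4 + 0) + 86) = -29*(4 + 86) = -29*90 = -2610)
g + (68*22 + 109) = -2610 + (68*22 + 109) = -2610 + (1496 + 109) = -2610 + 1605 = -1005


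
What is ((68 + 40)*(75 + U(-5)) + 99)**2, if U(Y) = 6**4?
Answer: 21953459889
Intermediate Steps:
U(Y) = 1296
((68 + 40)*(75 + U(-5)) + 99)**2 = ((68 + 40)*(75 + 1296) + 99)**2 = (108*1371 + 99)**2 = (148068 + 99)**2 = 148167**2 = 21953459889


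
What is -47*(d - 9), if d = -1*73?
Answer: 3854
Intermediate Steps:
d = -73
-47*(d - 9) = -47*(-73 - 9) = -47*(-82) = 3854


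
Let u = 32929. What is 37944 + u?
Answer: 70873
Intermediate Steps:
37944 + u = 37944 + 32929 = 70873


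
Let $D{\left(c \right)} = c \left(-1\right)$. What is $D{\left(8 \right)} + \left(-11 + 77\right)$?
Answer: $58$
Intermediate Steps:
$D{\left(c \right)} = - c$
$D{\left(8 \right)} + \left(-11 + 77\right) = \left(-1\right) 8 + \left(-11 + 77\right) = -8 + 66 = 58$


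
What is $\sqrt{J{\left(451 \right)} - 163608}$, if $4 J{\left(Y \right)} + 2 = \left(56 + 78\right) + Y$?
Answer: $\frac{i \sqrt{653849}}{2} \approx 404.3 i$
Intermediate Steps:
$J{\left(Y \right)} = 33 + \frac{Y}{4}$ ($J{\left(Y \right)} = - \frac{1}{2} + \frac{\left(56 + 78\right) + Y}{4} = - \frac{1}{2} + \frac{134 + Y}{4} = - \frac{1}{2} + \left(\frac{67}{2} + \frac{Y}{4}\right) = 33 + \frac{Y}{4}$)
$\sqrt{J{\left(451 \right)} - 163608} = \sqrt{\left(33 + \frac{1}{4} \cdot 451\right) - 163608} = \sqrt{\left(33 + \frac{451}{4}\right) - 163608} = \sqrt{\frac{583}{4} - 163608} = \sqrt{- \frac{653849}{4}} = \frac{i \sqrt{653849}}{2}$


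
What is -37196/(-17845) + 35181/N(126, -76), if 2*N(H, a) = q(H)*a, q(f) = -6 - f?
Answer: 271460027/29836840 ≈ 9.0981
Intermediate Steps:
N(H, a) = a*(-6 - H)/2 (N(H, a) = ((-6 - H)*a)/2 = (a*(-6 - H))/2 = a*(-6 - H)/2)
-37196/(-17845) + 35181/N(126, -76) = -37196/(-17845) + 35181/((-1/2*(-76)*(6 + 126))) = -37196*(-1/17845) + 35181/((-1/2*(-76)*132)) = 37196/17845 + 35181/5016 = 37196/17845 + 35181*(1/5016) = 37196/17845 + 11727/1672 = 271460027/29836840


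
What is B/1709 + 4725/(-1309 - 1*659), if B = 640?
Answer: -2271835/1121104 ≈ -2.0264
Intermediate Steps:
B/1709 + 4725/(-1309 - 1*659) = 640/1709 + 4725/(-1309 - 1*659) = 640*(1/1709) + 4725/(-1309 - 659) = 640/1709 + 4725/(-1968) = 640/1709 + 4725*(-1/1968) = 640/1709 - 1575/656 = -2271835/1121104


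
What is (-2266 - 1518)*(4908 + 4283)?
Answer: -34778744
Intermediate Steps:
(-2266 - 1518)*(4908 + 4283) = -3784*9191 = -34778744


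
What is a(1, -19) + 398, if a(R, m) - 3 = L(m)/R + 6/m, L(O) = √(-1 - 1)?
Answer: 7613/19 + I*√2 ≈ 400.68 + 1.4142*I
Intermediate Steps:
L(O) = I*√2 (L(O) = √(-2) = I*√2)
a(R, m) = 3 + 6/m + I*√2/R (a(R, m) = 3 + ((I*√2)/R + 6/m) = 3 + (I*√2/R + 6/m) = 3 + (6/m + I*√2/R) = 3 + 6/m + I*√2/R)
a(1, -19) + 398 = (3 + 6/(-19) + I*√2/1) + 398 = (3 + 6*(-1/19) + I*√2*1) + 398 = (3 - 6/19 + I*√2) + 398 = (51/19 + I*√2) + 398 = 7613/19 + I*√2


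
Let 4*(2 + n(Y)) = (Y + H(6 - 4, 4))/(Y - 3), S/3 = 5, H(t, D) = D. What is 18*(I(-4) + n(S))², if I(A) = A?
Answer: 72361/128 ≈ 565.32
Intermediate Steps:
S = 15 (S = 3*5 = 15)
n(Y) = -2 + (4 + Y)/(4*(-3 + Y)) (n(Y) = -2 + ((Y + 4)/(Y - 3))/4 = -2 + ((4 + Y)/(-3 + Y))/4 = -2 + (4 + Y)/(4*(-3 + Y)))
18*(I(-4) + n(S))² = 18*(-4 + 7*(4 - 1*15)/(4*(-3 + 15)))² = 18*(-4 + (7/4)*(4 - 15)/12)² = 18*(-4 + (7/4)*(1/12)*(-11))² = 18*(-4 - 77/48)² = 18*(-269/48)² = 18*(72361/2304) = 72361/128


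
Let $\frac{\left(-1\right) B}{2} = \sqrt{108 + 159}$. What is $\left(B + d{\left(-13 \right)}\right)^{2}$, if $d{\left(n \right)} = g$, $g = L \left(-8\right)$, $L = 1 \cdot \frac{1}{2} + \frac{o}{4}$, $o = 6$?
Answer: $1324 + 64 \sqrt{267} \approx 2369.8$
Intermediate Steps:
$L = 2$ ($L = 1 \cdot \frac{1}{2} + \frac{6}{4} = 1 \cdot \frac{1}{2} + 6 \cdot \frac{1}{4} = \frac{1}{2} + \frac{3}{2} = 2$)
$g = -16$ ($g = 2 \left(-8\right) = -16$)
$d{\left(n \right)} = -16$
$B = - 2 \sqrt{267}$ ($B = - 2 \sqrt{108 + 159} = - 2 \sqrt{267} \approx -32.68$)
$\left(B + d{\left(-13 \right)}\right)^{2} = \left(- 2 \sqrt{267} - 16\right)^{2} = \left(-16 - 2 \sqrt{267}\right)^{2}$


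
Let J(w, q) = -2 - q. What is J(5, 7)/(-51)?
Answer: 3/17 ≈ 0.17647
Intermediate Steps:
J(5, 7)/(-51) = (-2 - 1*7)/(-51) = (-2 - 7)*(-1/51) = -9*(-1/51) = 3/17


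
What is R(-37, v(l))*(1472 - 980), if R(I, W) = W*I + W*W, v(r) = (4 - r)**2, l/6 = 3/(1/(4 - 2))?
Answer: 497258496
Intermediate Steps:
l = 36 (l = 6*(3/(1/(4 - 2))) = 6*(3/(1/2)) = 6*(3*2) = 6*6 = 36)
R(I, W) = W**2 + I*W (R(I, W) = I*W + W**2 = W**2 + I*W)
R(-37, v(l))*(1472 - 980) = ((-4 + 36)**2*(-37 + (-4 + 36)**2))*(1472 - 980) = (32**2*(-37 + 32**2))*492 = (1024*(-37 + 1024))*492 = (1024*987)*492 = 1010688*492 = 497258496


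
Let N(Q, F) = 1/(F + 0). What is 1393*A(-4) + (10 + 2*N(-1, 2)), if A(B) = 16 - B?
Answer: 27871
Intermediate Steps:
N(Q, F) = 1/F
1393*A(-4) + (10 + 2*N(-1, 2)) = 1393*(16 - 1*(-4)) + (10 + 2/2) = 1393*(16 + 4) + (10 + 2*(½)) = 1393*20 + (10 + 1) = 27860 + 11 = 27871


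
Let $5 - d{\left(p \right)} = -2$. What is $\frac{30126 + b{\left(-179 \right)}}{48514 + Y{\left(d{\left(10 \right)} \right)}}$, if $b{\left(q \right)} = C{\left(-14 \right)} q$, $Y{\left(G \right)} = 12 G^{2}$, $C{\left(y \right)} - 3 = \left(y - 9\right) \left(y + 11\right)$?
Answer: $\frac{8619}{24551} \approx 0.35107$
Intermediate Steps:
$d{\left(p \right)} = 7$ ($d{\left(p \right)} = 5 - -2 = 5 + 2 = 7$)
$C{\left(y \right)} = 3 + \left(-9 + y\right) \left(11 + y\right)$ ($C{\left(y \right)} = 3 + \left(y - 9\right) \left(y + 11\right) = 3 + \left(-9 + y\right) \left(11 + y\right)$)
$b{\left(q \right)} = 72 q$ ($b{\left(q \right)} = \left(-96 + \left(-14\right)^{2} + 2 \left(-14\right)\right) q = \left(-96 + 196 - 28\right) q = 72 q$)
$\frac{30126 + b{\left(-179 \right)}}{48514 + Y{\left(d{\left(10 \right)} \right)}} = \frac{30126 + 72 \left(-179\right)}{48514 + 12 \cdot 7^{2}} = \frac{30126 - 12888}{48514 + 12 \cdot 49} = \frac{17238}{48514 + 588} = \frac{17238}{49102} = 17238 \cdot \frac{1}{49102} = \frac{8619}{24551}$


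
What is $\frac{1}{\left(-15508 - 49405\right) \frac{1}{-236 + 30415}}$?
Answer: $- \frac{30179}{64913} \approx -0.46491$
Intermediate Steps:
$\frac{1}{\left(-15508 - 49405\right) \frac{1}{-236 + 30415}} = \frac{1}{\left(-64913\right) \frac{1}{30179}} = \frac{1}{- \frac{64913}{30179}} = - \frac{30179}{64913}$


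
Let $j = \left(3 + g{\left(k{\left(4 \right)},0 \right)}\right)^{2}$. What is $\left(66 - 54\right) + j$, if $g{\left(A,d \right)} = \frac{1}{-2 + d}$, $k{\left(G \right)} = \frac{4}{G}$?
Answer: $\frac{73}{4} \approx 18.25$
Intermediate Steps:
$j = \frac{25}{4}$ ($j = \left(3 + \frac{1}{-2 + 0}\right)^{2} = \left(3 + \frac{1}{-2}\right)^{2} = \left(3 - \frac{1}{2}\right)^{2} = \left(\frac{5}{2}\right)^{2} = \frac{25}{4} \approx 6.25$)
$\left(66 - 54\right) + j = \left(66 - 54\right) + \frac{25}{4} = 12 + \frac{25}{4} = \frac{73}{4}$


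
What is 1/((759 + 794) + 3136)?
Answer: 1/4689 ≈ 0.00021327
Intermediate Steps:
1/((759 + 794) + 3136) = 1/(1553 + 3136) = 1/4689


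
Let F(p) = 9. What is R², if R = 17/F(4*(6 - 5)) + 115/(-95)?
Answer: 13456/29241 ≈ 0.46018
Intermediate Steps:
R = 116/171 (R = 17/9 + 115/(-95) = 17*(⅑) + 115*(-1/95) = 17/9 - 23/19 = 116/171 ≈ 0.67836)
R² = (116/171)² = 13456/29241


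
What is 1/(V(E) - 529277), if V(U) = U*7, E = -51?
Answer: -1/529634 ≈ -1.8881e-6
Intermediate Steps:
V(U) = 7*U
1/(V(E) - 529277) = 1/(7*(-51) - 529277) = 1/(-357 - 529277) = 1/(-529634) = -1/529634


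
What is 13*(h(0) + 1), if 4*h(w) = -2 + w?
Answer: 13/2 ≈ 6.5000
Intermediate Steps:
h(w) = -½ + w/4 (h(w) = (-2 + w)/4 = -½ + w/4)
13*(h(0) + 1) = 13*((-½ + (¼)*0) + 1) = 13*((-½ + 0) + 1) = 13*(-½ + 1) = 13*(½) = 13/2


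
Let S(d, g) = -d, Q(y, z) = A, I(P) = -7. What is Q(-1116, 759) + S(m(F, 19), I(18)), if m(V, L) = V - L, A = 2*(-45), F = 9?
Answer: -80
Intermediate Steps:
A = -90
Q(y, z) = -90
Q(-1116, 759) + S(m(F, 19), I(18)) = -90 - (9 - 1*19) = -90 - (9 - 19) = -90 - 1*(-10) = -90 + 10 = -80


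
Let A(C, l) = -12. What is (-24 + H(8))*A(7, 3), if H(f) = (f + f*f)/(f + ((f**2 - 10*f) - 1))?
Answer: 384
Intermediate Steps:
H(f) = (f + f**2)/(-1 + f**2 - 9*f) (H(f) = (f + f**2)/(f + (-1 + f**2 - 10*f)) = (f + f**2)/(-1 + f**2 - 9*f))
(-24 + H(8))*A(7, 3) = (-24 + 8*(1 + 8)/(-1 + 8**2 - 9*8))*(-12) = (-24 + 8*9/(-1 + 64 - 72))*(-12) = (-24 + 8*9/(-9))*(-12) = (-24 + 8*(-1/9)*9)*(-12) = (-24 - 8)*(-12) = -32*(-12) = 384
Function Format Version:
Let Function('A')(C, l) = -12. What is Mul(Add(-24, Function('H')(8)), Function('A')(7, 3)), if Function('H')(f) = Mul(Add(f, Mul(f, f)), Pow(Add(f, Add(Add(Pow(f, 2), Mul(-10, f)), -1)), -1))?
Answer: 384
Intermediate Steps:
Function('H')(f) = Mul(Pow(Add(-1, Pow(f, 2), Mul(-9, f)), -1), Add(f, Pow(f, 2))) (Function('H')(f) = Mul(Add(f, Pow(f, 2)), Pow(Add(f, Add(-1, Pow(f, 2), Mul(-10, f))), -1)) = Mul(Add(f, Pow(f, 2)), Pow(Add(-1, Pow(f, 2), Mul(-9, f)), -1)) = Mul(Pow(Add(-1, Pow(f, 2), Mul(-9, f)), -1), Add(f, Pow(f, 2))))
Mul(Add(-24, Function('H')(8)), Function('A')(7, 3)) = Mul(Add(-24, Mul(8, Pow(Add(-1, Pow(8, 2), Mul(-9, 8)), -1), Add(1, 8))), -12) = Mul(Add(-24, Mul(8, Pow(Add(-1, 64, -72), -1), 9)), -12) = Mul(Add(-24, Mul(8, Pow(-9, -1), 9)), -12) = Mul(Add(-24, Mul(8, Rational(-1, 9), 9)), -12) = Mul(Add(-24, -8), -12) = Mul(-32, -12) = 384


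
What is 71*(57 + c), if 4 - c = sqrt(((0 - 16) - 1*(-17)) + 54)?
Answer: 4331 - 71*sqrt(55) ≈ 3804.4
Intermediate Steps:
c = 4 - sqrt(55) (c = 4 - sqrt(((0 - 16) - 1*(-17)) + 54) = 4 - sqrt((-16 + 17) + 54) = 4 - sqrt(1 + 54) = 4 - sqrt(55) ≈ -3.4162)
71*(57 + c) = 71*(57 + (4 - sqrt(55))) = 71*(61 - sqrt(55)) = 4331 - 71*sqrt(55)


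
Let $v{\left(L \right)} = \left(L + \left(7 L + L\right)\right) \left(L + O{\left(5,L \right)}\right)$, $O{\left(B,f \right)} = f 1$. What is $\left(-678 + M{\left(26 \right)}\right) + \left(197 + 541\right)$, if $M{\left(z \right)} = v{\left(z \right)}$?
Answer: $12228$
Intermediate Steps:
$O{\left(B,f \right)} = f$
$v{\left(L \right)} = 18 L^{2}$ ($v{\left(L \right)} = \left(L + \left(7 L + L\right)\right) \left(L + L\right) = \left(L + 8 L\right) 2 L = 9 L 2 L = 18 L^{2}$)
$M{\left(z \right)} = 18 z^{2}$
$\left(-678 + M{\left(26 \right)}\right) + \left(197 + 541\right) = \left(-678 + 18 \cdot 26^{2}\right) + \left(197 + 541\right) = \left(-678 + 18 \cdot 676\right) + 738 = \left(-678 + 12168\right) + 738 = 11490 + 738 = 12228$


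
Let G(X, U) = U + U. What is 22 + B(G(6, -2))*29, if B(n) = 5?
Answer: 167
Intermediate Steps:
G(X, U) = 2*U
22 + B(G(6, -2))*29 = 22 + 5*29 = 22 + 145 = 167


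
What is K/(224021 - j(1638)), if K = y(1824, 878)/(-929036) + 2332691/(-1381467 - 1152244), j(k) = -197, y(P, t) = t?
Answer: -1084689257067/263894354102604964 ≈ -4.1103e-6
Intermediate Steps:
K = -1084689257067/1176954366298 (K = 878/(-929036) + 2332691/(-1381467 - 1152244) = 878*(-1/929036) + 2332691/(-2533711) = -439/464518 + 2332691*(-1/2533711) = -439/464518 - 2332691/2533711 = -1084689257067/1176954366298 ≈ -0.92161)
K/(224021 - j(1638)) = -1084689257067/(1176954366298*(224021 - 1*(-197))) = -1084689257067/(1176954366298*(224021 + 197)) = -1084689257067/1176954366298/224218 = -1084689257067/1176954366298*1/224218 = -1084689257067/263894354102604964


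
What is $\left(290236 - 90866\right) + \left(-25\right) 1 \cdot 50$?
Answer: $198120$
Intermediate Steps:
$\left(290236 - 90866\right) + \left(-25\right) 1 \cdot 50 = 199370 - 1250 = 198120$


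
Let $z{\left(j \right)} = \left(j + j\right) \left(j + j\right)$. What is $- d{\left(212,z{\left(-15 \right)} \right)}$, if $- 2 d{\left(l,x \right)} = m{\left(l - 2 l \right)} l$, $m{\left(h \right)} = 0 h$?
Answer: $0$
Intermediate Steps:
$z{\left(j \right)} = 4 j^{2}$ ($z{\left(j \right)} = 2 j 2 j = 4 j^{2}$)
$m{\left(h \right)} = 0$
$d{\left(l,x \right)} = 0$ ($d{\left(l,x \right)} = - \frac{0 l}{2} = \left(- \frac{1}{2}\right) 0 = 0$)
$- d{\left(212,z{\left(-15 \right)} \right)} = \left(-1\right) 0 = 0$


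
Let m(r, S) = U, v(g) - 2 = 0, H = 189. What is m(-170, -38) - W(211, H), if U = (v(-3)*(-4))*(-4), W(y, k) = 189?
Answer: -157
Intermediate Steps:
v(g) = 2 (v(g) = 2 + 0 = 2)
U = 32 (U = (2*(-4))*(-4) = -8*(-4) = 32)
m(r, S) = 32
m(-170, -38) - W(211, H) = 32 - 1*189 = 32 - 189 = -157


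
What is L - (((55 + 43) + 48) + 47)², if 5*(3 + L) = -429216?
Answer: -615476/5 ≈ -1.2310e+5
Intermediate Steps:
L = -429231/5 (L = -3 + (⅕)*(-429216) = -3 - 429216/5 = -429231/5 ≈ -85846.)
L - (((55 + 43) + 48) + 47)² = -429231/5 - (((55 + 43) + 48) + 47)² = -429231/5 - ((98 + 48) + 47)² = -429231/5 - (146 + 47)² = -429231/5 - 1*193² = -429231/5 - 1*37249 = -429231/5 - 37249 = -615476/5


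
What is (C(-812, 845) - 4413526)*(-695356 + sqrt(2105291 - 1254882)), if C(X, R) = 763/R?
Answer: 2593280627984692/845 - 3729428707*sqrt(850409)/845 ≈ 3.0649e+12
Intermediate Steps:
(C(-812, 845) - 4413526)*(-695356 + sqrt(2105291 - 1254882)) = (763/845 - 4413526)*(-695356 + sqrt(2105291 - 1254882)) = (763*(1/845) - 4413526)*(-695356 + sqrt(850409)) = (763/845 - 4413526)*(-695356 + sqrt(850409)) = -3729428707*(-695356 + sqrt(850409))/845 = 2593280627984692/845 - 3729428707*sqrt(850409)/845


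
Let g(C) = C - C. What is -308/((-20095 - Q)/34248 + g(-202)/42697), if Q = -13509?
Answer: 5274192/3293 ≈ 1601.6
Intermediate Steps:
g(C) = 0
-308/((-20095 - Q)/34248 + g(-202)/42697) = -308/((-20095 - 1*(-13509))/34248 + 0/42697) = -308/((-20095 + 13509)*(1/34248) + 0*(1/42697)) = -308/(-6586*1/34248 + 0) = -308/(-3293/17124 + 0) = -308/(-3293/17124) = -308*(-17124/3293) = 5274192/3293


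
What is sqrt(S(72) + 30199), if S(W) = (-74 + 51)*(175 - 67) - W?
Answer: sqrt(27643) ≈ 166.26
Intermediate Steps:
S(W) = -2484 - W (S(W) = -23*108 - W = -2484 - W)
sqrt(S(72) + 30199) = sqrt((-2484 - 1*72) + 30199) = sqrt((-2484 - 72) + 30199) = sqrt(-2556 + 30199) = sqrt(27643)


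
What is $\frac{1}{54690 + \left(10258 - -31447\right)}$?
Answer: $\frac{1}{96395} \approx 1.0374 \cdot 10^{-5}$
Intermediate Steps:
$\frac{1}{54690 + \left(10258 - -31447\right)} = \frac{1}{54690 + \left(10258 + 31447\right)} = \frac{1}{54690 + 41705} = \frac{1}{96395}$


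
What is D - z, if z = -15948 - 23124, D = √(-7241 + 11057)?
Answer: 39072 + 6*√106 ≈ 39134.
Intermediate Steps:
D = 6*√106 (D = √3816 = 6*√106 ≈ 61.774)
z = -39072
D - z = 6*√106 - 1*(-39072) = 6*√106 + 39072 = 39072 + 6*√106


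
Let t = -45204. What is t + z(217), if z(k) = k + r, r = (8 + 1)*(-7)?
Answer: -45050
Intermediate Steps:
r = -63 (r = 9*(-7) = -63)
z(k) = -63 + k (z(k) = k - 63 = -63 + k)
t + z(217) = -45204 + (-63 + 217) = -45204 + 154 = -45050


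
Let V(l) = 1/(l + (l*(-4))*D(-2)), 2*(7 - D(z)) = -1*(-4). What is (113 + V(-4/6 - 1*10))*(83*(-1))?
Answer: -5702681/608 ≈ -9379.4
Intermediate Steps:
D(z) = 5 (D(z) = 7 - (-1)*(-4)/2 = 7 - ½*4 = 7 - 2 = 5)
V(l) = -1/(19*l) (V(l) = 1/(l + (l*(-4))*5) = 1/(l - 4*l*5) = 1/(l - 20*l) = 1/(-19*l) = -1/(19*l))
(113 + V(-4/6 - 1*10))*(83*(-1)) = (113 - 1/(19*(-4/6 - 1*10)))*(83*(-1)) = (113 - 1/(19*(-4*⅙ - 10)))*(-83) = (113 - 1/(19*(-⅔ - 10)))*(-83) = (113 - 1/(19*(-32/3)))*(-83) = (113 - 1/19*(-3/32))*(-83) = (113 + 3/608)*(-83) = (68707/608)*(-83) = -5702681/608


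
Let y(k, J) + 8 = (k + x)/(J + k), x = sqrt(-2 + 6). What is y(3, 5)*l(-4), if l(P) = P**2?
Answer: -118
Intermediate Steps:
x = 2 (x = sqrt(4) = 2)
y(k, J) = -8 + (2 + k)/(J + k) (y(k, J) = -8 + (k + 2)/(J + k) = -8 + (2 + k)/(J + k))
y(3, 5)*l(-4) = ((2 - 8*5 - 7*3)/(5 + 3))*(-4)**2 = ((2 - 40 - 21)/8)*16 = ((1/8)*(-59))*16 = -59/8*16 = -118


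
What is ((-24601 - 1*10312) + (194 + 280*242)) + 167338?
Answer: 200379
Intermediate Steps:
((-24601 - 1*10312) + (194 + 280*242)) + 167338 = ((-24601 - 10312) + (194 + 67760)) + 167338 = (-34913 + 67954) + 167338 = 33041 + 167338 = 200379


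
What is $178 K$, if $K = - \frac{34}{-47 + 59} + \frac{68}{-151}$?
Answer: $- \frac{264775}{453} \approx -584.49$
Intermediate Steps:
$K = - \frac{2975}{906}$ ($K = - \frac{34}{12} + 68 \left(- \frac{1}{151}\right) = \left(-34\right) \frac{1}{12} - \frac{68}{151} = - \frac{17}{6} - \frac{68}{151} = - \frac{2975}{906} \approx -3.2837$)
$178 K = 178 \left(- \frac{2975}{906}\right) = - \frac{264775}{453}$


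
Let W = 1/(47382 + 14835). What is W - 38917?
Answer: -2421298988/62217 ≈ -38917.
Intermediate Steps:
W = 1/62217 ≈ 1.6073e-5
W - 38917 = 1/62217 - 38917 = -2421298988/62217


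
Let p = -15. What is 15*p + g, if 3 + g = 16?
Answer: -212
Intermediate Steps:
g = 13 (g = -3 + 16 = 13)
15*p + g = 15*(-15) + 13 = -225 + 13 = -212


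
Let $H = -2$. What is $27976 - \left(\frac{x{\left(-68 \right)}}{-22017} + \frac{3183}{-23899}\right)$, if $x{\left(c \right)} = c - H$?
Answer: $\frac{4906866667995}{175394761} \approx 27976.0$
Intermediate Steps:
$x{\left(c \right)} = 2 + c$ ($x{\left(c \right)} = c - -2 = c + 2 = 2 + c$)
$27976 - \left(\frac{x{\left(-68 \right)}}{-22017} + \frac{3183}{-23899}\right) = 27976 - \left(\frac{2 - 68}{-22017} + \frac{3183}{-23899}\right) = 27976 - \left(\left(-66\right) \left(- \frac{1}{22017}\right) + 3183 \left(- \frac{1}{23899}\right)\right) = 27976 - \left(\frac{22}{7339} - \frac{3183}{23899}\right) = 27976 - - \frac{22834259}{175394761} = 27976 + \frac{22834259}{175394761} = \frac{4906866667995}{175394761}$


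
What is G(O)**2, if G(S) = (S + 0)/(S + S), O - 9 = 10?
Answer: 1/4 ≈ 0.25000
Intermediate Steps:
O = 19 (O = 9 + 10 = 19)
G(S) = 1/2 (G(S) = S/((2*S)) = S*(1/(2*S)) = 1/2)
G(O)**2 = (1/2)**2 = 1/4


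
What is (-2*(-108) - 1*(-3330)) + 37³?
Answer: 54199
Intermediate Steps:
(-2*(-108) - 1*(-3330)) + 37³ = (216 + 3330) + 50653 = 3546 + 50653 = 54199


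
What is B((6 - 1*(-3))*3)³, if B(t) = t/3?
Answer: 729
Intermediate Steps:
B(t) = t/3 (B(t) = t*(⅓) = t/3)
B((6 - 1*(-3))*3)³ = (((6 - 1*(-3))*3)/3)³ = (((6 + 3)*3)/3)³ = ((9*3)/3)³ = ((⅓)*27)³ = 9³ = 729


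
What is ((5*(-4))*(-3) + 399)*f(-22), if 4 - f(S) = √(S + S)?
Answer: 1836 - 918*I*√11 ≈ 1836.0 - 3044.7*I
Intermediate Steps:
f(S) = 4 - √2*√S (f(S) = 4 - √(S + S) = 4 - √(2*S) = 4 - √2*√S)
((5*(-4))*(-3) + 399)*f(-22) = ((5*(-4))*(-3) + 399)*(4 - √2*√(-22)) = (-20*(-3) + 399)*(4 - √2*I*√22) = (60 + 399)*(4 - 2*I*√11) = 459*(4 - 2*I*√11) = 1836 - 918*I*√11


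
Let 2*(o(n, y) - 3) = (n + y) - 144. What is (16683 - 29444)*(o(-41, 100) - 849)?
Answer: 22676297/2 ≈ 1.1338e+7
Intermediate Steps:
o(n, y) = -69 + n/2 + y/2 (o(n, y) = 3 + ((n + y) - 144)/2 = 3 + (-144 + n + y)/2 = 3 + (-72 + n/2 + y/2) = -69 + n/2 + y/2)
(16683 - 29444)*(o(-41, 100) - 849) = (16683 - 29444)*((-69 + (½)*(-41) + (½)*100) - 849) = -12761*((-69 - 41/2 + 50) - 849) = -12761*(-79/2 - 849) = -12761*(-1777/2) = 22676297/2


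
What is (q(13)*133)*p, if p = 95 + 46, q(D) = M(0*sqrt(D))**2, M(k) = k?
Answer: 0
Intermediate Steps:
q(D) = 0 (q(D) = (0*sqrt(D))**2 = 0**2 = 0)
p = 141
(q(13)*133)*p = (0*133)*141 = 0*141 = 0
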